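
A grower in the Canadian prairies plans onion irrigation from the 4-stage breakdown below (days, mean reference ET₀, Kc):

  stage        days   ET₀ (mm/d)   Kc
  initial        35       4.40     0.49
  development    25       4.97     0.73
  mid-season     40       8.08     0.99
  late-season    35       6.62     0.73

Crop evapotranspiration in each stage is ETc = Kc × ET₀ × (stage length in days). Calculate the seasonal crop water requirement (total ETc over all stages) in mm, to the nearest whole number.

initial: 0.49 × 4.40 × 35 = 75.46 mm
development: 0.73 × 4.97 × 25 = 90.70 mm
mid-season: 0.99 × 8.08 × 40 = 319.97 mm
late-season: 0.73 × 6.62 × 35 = 169.14 mm
Seasonal total = 655.27 mm

655 mm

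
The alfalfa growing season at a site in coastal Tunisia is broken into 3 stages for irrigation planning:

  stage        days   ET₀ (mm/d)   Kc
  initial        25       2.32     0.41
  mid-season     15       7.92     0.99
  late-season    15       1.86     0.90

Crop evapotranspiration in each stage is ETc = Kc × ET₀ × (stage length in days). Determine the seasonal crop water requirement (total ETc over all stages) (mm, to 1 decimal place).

166.5 mm

initial: 0.41 × 2.32 × 25 = 23.78 mm
mid-season: 0.99 × 7.92 × 15 = 117.61 mm
late-season: 0.90 × 1.86 × 15 = 25.11 mm
Seasonal total = 166.50 mm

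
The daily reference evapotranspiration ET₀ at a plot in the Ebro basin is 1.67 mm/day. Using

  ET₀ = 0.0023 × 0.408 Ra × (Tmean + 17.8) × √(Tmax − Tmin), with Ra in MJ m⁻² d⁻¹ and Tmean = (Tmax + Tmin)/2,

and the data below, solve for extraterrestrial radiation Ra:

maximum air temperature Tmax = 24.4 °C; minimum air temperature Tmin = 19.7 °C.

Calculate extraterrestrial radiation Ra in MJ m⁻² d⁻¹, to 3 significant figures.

20.6 MJ m⁻² d⁻¹

Tmean = (24.4+19.7)/2 = 22.05 °C; ΔT = 4.7
Ra = ET₀ / [0.0023 × 0.408 × (Tmean+17.8) × √ΔT]
   = 1.67 / (0.0023 × 0.408 × 39.85 × 2.1679) = 20.600 MJ m⁻² d⁻¹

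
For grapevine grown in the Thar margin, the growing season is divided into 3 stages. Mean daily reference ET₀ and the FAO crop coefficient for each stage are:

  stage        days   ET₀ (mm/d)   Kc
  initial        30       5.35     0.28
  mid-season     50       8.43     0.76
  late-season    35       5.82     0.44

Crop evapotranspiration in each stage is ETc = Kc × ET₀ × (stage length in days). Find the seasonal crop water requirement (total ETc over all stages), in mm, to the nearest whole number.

initial: 0.28 × 5.35 × 30 = 44.94 mm
mid-season: 0.76 × 8.43 × 50 = 320.34 mm
late-season: 0.44 × 5.82 × 35 = 89.63 mm
Seasonal total = 454.91 mm

455 mm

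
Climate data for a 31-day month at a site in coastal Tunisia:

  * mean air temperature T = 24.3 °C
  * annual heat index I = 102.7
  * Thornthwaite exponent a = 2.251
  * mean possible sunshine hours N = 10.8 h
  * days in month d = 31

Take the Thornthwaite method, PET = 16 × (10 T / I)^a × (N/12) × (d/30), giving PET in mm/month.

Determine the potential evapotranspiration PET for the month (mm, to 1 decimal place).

103.4 mm

10T/I = 10 × 24.3 / 102.7 = 2.3661
(10T/I)^a = 2.3661^2.251 = 6.9494
Uncorrected PET = 16 × 6.9494 = 111.190 mm
Correction = (N/12)(d/30) = (10.8/12)(31/30) = 0.9300
PET = 111.190 × 0.9300 = 103.407 mm/month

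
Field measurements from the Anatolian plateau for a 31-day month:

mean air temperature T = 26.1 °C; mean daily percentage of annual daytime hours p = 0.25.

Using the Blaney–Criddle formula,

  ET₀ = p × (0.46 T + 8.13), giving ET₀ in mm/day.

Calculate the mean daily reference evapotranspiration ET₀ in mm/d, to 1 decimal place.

ET₀ = 0.25 × (0.46 × 26.1 + 8.13) = 0.25 × 20.136 = 5.0340 mm/d

5.0 mm/d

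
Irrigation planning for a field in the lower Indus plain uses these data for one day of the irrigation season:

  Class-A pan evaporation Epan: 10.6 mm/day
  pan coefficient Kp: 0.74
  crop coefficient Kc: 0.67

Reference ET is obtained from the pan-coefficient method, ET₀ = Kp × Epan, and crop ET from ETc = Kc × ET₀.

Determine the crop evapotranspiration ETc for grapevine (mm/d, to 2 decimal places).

ET₀ = 0.74 × 10.6 = 7.8440 mm/d
ETc = Kc × ET₀ = 0.67 × 7.8440 = 5.2555 mm/d

5.26 mm/d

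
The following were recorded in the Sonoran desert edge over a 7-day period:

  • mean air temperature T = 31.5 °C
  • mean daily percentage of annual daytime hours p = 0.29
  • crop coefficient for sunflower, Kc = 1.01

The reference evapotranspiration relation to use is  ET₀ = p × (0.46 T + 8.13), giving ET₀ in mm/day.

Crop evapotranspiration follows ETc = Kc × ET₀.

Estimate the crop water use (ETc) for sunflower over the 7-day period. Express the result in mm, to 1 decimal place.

46.4 mm

ET₀ = 0.29 × (0.46 × 31.5 + 8.13) = 0.29 × 22.620 = 6.5598 mm/d
ETc = Kc × ET₀ = 1.01 × 6.5598 = 6.6254 mm/d
Over 7 days: 6.6254 × 7 = 46.378 mm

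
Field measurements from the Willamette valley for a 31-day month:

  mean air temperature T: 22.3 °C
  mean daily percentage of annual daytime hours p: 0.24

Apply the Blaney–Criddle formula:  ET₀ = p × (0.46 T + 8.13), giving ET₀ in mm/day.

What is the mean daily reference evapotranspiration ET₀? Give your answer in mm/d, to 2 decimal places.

ET₀ = 0.24 × (0.46 × 22.3 + 8.13) = 0.24 × 18.388 = 4.4131 mm/d

4.41 mm/d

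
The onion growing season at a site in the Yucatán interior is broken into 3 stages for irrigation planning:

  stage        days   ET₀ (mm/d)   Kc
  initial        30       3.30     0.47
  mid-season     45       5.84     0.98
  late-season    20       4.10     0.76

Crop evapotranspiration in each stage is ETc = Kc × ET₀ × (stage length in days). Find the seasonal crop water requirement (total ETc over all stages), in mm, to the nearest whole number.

366 mm

initial: 0.47 × 3.30 × 30 = 46.53 mm
mid-season: 0.98 × 5.84 × 45 = 257.54 mm
late-season: 0.76 × 4.10 × 20 = 62.32 mm
Seasonal total = 366.39 mm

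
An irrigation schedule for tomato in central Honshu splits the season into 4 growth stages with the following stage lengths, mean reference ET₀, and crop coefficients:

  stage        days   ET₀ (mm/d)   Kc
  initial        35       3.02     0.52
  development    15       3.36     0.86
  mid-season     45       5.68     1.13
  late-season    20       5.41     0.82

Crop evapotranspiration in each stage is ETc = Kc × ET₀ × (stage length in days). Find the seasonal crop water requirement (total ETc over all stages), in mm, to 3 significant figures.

476 mm

initial: 0.52 × 3.02 × 35 = 54.96 mm
development: 0.86 × 3.36 × 15 = 43.34 mm
mid-season: 1.13 × 5.68 × 45 = 288.83 mm
late-season: 0.82 × 5.41 × 20 = 88.72 mm
Seasonal total = 475.85 mm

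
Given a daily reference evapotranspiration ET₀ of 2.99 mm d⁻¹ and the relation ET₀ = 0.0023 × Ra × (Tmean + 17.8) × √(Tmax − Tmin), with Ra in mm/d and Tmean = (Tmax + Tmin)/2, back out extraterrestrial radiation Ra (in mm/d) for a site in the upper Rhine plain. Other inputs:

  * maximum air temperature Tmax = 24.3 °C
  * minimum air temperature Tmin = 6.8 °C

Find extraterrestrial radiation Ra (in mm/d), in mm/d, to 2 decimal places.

9.32 mm/d

Tmean = 15.55 °C; √ΔT = 4.1833
Ra = ET₀ / [0.0023 × (Tmean+17.8) × √ΔT] = 2.99 / (0.0023 × 33.35 × 4.1833) = 9.318 mm/d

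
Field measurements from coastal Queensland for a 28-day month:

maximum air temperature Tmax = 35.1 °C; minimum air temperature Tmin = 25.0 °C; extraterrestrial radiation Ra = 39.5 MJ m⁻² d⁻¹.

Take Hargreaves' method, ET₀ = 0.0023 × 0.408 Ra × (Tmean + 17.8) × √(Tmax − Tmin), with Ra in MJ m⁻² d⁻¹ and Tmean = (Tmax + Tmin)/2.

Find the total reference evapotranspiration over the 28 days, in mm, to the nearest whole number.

158 mm

Tmean = (35.1 + 25.0)/2 = 30.05 °C
0.408 Ra = 0.408 × 39.5 = 16.1160 mm/d equivalent
ET₀ = 0.0023 × 16.1160 × (30.05 + 17.8) × √10.1 = 0.0023 × 16.1160 × 47.85 × 3.1780 = 5.6366 mm/d
Over 28 days: 5.6366 × 28 = 157.825 mm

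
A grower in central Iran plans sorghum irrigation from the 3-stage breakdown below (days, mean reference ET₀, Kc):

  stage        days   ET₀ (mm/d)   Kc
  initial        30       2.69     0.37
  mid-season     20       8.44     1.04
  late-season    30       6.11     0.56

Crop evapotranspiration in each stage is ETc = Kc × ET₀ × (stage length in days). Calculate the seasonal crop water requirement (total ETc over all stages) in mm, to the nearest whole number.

308 mm

initial: 0.37 × 2.69 × 30 = 29.86 mm
mid-season: 1.04 × 8.44 × 20 = 175.55 mm
late-season: 0.56 × 6.11 × 30 = 102.65 mm
Seasonal total = 308.06 mm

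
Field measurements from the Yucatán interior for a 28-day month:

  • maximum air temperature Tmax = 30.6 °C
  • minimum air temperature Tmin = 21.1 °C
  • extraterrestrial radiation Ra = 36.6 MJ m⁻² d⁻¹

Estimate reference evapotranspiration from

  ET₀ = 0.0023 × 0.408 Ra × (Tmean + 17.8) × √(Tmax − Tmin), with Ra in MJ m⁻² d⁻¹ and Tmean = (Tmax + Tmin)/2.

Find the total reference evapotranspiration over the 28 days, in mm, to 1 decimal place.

129.4 mm

Tmean = (30.6 + 21.1)/2 = 25.85 °C
0.408 Ra = 0.408 × 36.6 = 14.9328 mm/d equivalent
ET₀ = 0.0023 × 14.9328 × (25.85 + 17.8) × √9.5 = 0.0023 × 14.9328 × 43.65 × 3.0822 = 4.6208 mm/d
Over 28 days: 4.6208 × 28 = 129.382 mm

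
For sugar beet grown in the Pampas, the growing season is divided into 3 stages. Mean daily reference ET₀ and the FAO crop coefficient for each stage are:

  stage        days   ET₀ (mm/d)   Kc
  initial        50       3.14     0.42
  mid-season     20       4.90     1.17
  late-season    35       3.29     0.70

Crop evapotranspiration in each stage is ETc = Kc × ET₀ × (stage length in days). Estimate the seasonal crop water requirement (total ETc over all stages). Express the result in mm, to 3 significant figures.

261 mm

initial: 0.42 × 3.14 × 50 = 65.94 mm
mid-season: 1.17 × 4.90 × 20 = 114.66 mm
late-season: 0.70 × 3.29 × 35 = 80.61 mm
Seasonal total = 261.21 mm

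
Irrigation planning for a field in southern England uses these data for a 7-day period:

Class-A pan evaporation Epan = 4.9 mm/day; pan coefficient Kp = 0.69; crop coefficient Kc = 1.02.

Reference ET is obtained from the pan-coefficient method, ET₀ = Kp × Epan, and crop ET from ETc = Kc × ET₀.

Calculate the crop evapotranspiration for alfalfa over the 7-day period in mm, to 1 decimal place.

ET₀ = 0.69 × 4.9 = 3.3810 mm/d
ETc = Kc × ET₀ = 1.02 × 3.3810 = 3.4486 mm/d
Over 7 days: 3.4486 × 7 = 24.140 mm

24.1 mm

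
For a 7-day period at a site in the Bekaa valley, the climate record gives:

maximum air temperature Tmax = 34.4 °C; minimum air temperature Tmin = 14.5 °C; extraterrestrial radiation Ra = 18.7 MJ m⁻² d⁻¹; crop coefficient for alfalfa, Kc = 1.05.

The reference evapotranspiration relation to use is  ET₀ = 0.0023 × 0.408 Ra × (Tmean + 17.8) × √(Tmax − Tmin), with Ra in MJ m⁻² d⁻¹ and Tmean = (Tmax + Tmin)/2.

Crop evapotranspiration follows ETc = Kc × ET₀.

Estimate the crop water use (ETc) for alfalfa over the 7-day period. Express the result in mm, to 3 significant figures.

24.3 mm

Tmean = (34.4 + 14.5)/2 = 24.45 °C
0.408 Ra = 0.408 × 18.7 = 7.6296 mm/d equivalent
ET₀ = 0.0023 × 7.6296 × (24.45 + 17.8) × √19.9 = 0.0023 × 7.6296 × 42.25 × 4.4609 = 3.3073 mm/d
ETc = Kc × ET₀ = 1.05 × 3.3073 = 3.4727 mm/d
Over 7 days: 3.4727 × 7 = 24.309 mm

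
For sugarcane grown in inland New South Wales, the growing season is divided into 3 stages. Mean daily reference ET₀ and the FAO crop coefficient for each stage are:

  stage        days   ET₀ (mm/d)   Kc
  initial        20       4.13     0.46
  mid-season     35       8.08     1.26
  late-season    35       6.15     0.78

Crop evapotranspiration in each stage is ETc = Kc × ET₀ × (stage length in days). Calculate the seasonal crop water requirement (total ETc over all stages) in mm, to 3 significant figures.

initial: 0.46 × 4.13 × 20 = 38.00 mm
mid-season: 1.26 × 8.08 × 35 = 356.33 mm
late-season: 0.78 × 6.15 × 35 = 167.90 mm
Seasonal total = 562.23 mm

562 mm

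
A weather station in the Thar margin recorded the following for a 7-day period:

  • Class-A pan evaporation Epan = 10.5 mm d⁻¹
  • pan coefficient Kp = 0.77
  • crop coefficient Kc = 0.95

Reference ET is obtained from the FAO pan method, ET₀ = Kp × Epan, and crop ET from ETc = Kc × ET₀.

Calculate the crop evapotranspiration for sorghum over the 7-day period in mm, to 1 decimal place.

53.8 mm

ET₀ = 0.77 × 10.5 = 8.0850 mm/d
ETc = Kc × ET₀ = 0.95 × 8.0850 = 7.6808 mm/d
Over 7 days: 7.6808 × 7 = 53.766 mm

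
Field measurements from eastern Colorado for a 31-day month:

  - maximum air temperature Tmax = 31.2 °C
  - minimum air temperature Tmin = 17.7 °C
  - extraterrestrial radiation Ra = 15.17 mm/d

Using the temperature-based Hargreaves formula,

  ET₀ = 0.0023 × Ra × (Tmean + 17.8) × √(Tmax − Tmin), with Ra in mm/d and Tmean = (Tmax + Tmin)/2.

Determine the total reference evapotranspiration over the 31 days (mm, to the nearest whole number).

Tmean = (31.2 + 17.7)/2 = 24.45 °C
ET₀ = 0.0023 × 15.17 × (24.45 + 17.8) × √13.5 = 0.0023 × 15.17 × 42.25 × 3.6742 = 5.4163 mm/d
Over 31 days: 5.4163 × 31 = 167.905 mm

168 mm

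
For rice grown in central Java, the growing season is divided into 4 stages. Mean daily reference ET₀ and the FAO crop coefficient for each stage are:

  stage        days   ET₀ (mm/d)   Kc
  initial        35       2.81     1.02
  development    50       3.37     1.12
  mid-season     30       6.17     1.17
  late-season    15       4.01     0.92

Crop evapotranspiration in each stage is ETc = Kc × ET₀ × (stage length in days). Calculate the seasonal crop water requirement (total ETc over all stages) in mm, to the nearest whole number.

initial: 1.02 × 2.81 × 35 = 100.32 mm
development: 1.12 × 3.37 × 50 = 188.72 mm
mid-season: 1.17 × 6.17 × 30 = 216.57 mm
late-season: 0.92 × 4.01 × 15 = 55.34 mm
Seasonal total = 560.95 mm

561 mm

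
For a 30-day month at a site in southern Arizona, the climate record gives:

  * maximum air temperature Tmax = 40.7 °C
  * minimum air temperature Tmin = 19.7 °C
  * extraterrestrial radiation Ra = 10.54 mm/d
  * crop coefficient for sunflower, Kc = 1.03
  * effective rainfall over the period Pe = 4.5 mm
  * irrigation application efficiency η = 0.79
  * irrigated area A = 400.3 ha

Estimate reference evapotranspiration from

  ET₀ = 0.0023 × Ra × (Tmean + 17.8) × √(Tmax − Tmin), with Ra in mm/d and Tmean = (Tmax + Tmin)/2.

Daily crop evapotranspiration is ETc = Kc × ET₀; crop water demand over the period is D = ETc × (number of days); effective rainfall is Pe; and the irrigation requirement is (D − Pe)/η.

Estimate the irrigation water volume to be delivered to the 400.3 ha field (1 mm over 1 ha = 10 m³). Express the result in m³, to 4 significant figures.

812100 m³

Tmean = (40.7 + 19.7)/2 = 30.20 °C
ET₀ = 0.0023 × 10.54 × (30.20 + 17.8) × √21.0 = 0.0023 × 10.54 × 48.00 × 4.5826 = 5.3324 mm/d
ETc = Kc × ET₀ = 1.03 × 5.3324 = 5.4924 mm/d
Crop demand D = ETc × 30 d = 5.4924 × 30 = 164.772 mm
D − Pe = 164.772 − 4.5 = 160.272 mm
Gross irrigation = 160.272 / 0.79 = 202.876 mm
Volume = 202.876 mm × 400.3 ha × 10 = 812112.6 m³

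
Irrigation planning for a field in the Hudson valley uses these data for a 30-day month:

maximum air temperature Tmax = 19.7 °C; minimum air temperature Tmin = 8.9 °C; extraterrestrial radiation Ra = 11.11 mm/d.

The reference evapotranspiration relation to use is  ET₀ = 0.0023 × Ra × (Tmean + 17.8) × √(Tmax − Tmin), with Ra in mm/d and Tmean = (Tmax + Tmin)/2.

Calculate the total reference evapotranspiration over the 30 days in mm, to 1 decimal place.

80.9 mm

Tmean = (19.7 + 8.9)/2 = 14.30 °C
ET₀ = 0.0023 × 11.11 × (14.30 + 17.8) × √10.8 = 0.0023 × 11.11 × 32.10 × 3.2863 = 2.6956 mm/d
Over 30 days: 2.6956 × 30 = 80.868 mm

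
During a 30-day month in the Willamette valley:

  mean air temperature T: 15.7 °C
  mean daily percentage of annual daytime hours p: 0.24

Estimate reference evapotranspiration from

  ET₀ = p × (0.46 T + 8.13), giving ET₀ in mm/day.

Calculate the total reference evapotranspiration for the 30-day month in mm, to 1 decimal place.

ET₀ = 0.24 × (0.46 × 15.7 + 8.13) = 0.24 × 15.352 = 3.6845 mm/d
Monthly total = 3.6845 × 30 = 110.535 mm

110.5 mm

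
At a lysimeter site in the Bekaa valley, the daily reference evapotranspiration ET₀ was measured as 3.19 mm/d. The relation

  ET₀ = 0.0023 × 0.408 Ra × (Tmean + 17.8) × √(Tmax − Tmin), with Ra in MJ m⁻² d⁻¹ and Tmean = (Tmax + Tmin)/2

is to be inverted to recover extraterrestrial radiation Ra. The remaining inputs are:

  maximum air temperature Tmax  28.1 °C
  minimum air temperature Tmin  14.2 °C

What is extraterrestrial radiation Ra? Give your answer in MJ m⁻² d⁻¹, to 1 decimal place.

Tmean = (28.1+14.2)/2 = 21.15 °C; ΔT = 13.9
Ra = ET₀ / [0.0023 × 0.408 × (Tmean+17.8) × √ΔT]
   = 3.19 / (0.0023 × 0.408 × 38.95 × 3.7283) = 23.409 MJ m⁻² d⁻¹

23.4 MJ m⁻² d⁻¹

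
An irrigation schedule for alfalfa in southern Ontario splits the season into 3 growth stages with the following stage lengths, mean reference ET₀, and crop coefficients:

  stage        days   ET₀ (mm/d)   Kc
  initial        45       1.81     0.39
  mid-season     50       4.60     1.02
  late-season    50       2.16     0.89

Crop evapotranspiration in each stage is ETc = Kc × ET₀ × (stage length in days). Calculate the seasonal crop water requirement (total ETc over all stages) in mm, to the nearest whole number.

362 mm

initial: 0.39 × 1.81 × 45 = 31.77 mm
mid-season: 1.02 × 4.60 × 50 = 234.60 mm
late-season: 0.89 × 2.16 × 50 = 96.12 mm
Seasonal total = 362.49 mm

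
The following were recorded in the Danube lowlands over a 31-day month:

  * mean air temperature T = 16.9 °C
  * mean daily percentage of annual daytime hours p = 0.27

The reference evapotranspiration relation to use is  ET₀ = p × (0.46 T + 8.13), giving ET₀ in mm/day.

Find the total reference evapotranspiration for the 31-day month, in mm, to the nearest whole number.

133 mm

ET₀ = 0.27 × (0.46 × 16.9 + 8.13) = 0.27 × 15.904 = 4.2941 mm/d
Monthly total = 4.2941 × 31 = 133.117 mm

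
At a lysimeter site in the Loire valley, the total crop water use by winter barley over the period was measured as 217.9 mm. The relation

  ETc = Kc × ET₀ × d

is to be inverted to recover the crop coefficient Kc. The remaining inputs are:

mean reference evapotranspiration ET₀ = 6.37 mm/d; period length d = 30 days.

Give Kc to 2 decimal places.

ETc = Kc × ET₀ × d  ⇒  Kc = ETc / (ET₀ × d)
Kc = 217.9 / (6.37 × 30) = 217.9 / 191.10 = 1.1402

1.14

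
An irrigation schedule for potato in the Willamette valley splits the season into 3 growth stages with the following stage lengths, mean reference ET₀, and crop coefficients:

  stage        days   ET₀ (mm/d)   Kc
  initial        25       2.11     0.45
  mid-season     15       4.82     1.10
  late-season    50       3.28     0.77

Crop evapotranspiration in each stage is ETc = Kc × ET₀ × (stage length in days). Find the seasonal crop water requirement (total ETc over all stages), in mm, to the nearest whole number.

initial: 0.45 × 2.11 × 25 = 23.74 mm
mid-season: 1.10 × 4.82 × 15 = 79.53 mm
late-season: 0.77 × 3.28 × 50 = 126.28 mm
Seasonal total = 229.55 mm

230 mm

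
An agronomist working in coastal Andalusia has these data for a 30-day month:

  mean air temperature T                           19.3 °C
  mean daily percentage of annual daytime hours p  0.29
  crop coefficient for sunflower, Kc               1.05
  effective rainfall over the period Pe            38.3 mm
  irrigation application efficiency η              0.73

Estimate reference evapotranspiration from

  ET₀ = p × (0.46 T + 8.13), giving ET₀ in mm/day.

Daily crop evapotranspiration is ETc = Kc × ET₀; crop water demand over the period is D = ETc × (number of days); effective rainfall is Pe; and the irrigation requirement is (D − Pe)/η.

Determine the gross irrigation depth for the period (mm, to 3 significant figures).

160 mm

ET₀ = 0.29 × (0.46 × 19.3 + 8.13) = 0.29 × 17.008 = 4.9323 mm/d
ETc = Kc × ET₀ = 1.05 × 4.9323 = 5.1789 mm/d
Crop demand D = ETc × 30 d = 5.1789 × 30 = 155.367 mm
D − Pe = 155.367 − 38.3 = 117.067 mm
Gross irrigation = 117.067 / 0.73 = 160.366 mm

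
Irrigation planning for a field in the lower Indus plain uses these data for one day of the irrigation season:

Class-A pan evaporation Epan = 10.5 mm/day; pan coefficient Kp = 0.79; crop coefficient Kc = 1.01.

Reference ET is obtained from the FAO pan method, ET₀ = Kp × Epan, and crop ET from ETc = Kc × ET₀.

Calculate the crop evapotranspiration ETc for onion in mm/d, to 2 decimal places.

8.38 mm/d

ET₀ = 0.79 × 10.5 = 8.2950 mm/d
ETc = Kc × ET₀ = 1.01 × 8.2950 = 8.3780 mm/d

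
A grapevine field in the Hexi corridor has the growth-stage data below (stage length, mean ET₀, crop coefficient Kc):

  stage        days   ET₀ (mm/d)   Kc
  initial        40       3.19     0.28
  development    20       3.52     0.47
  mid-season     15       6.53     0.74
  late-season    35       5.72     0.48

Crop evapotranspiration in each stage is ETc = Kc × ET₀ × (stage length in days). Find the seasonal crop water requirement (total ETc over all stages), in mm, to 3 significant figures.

237 mm

initial: 0.28 × 3.19 × 40 = 35.73 mm
development: 0.47 × 3.52 × 20 = 33.09 mm
mid-season: 0.74 × 6.53 × 15 = 72.48 mm
late-season: 0.48 × 5.72 × 35 = 96.10 mm
Seasonal total = 237.40 mm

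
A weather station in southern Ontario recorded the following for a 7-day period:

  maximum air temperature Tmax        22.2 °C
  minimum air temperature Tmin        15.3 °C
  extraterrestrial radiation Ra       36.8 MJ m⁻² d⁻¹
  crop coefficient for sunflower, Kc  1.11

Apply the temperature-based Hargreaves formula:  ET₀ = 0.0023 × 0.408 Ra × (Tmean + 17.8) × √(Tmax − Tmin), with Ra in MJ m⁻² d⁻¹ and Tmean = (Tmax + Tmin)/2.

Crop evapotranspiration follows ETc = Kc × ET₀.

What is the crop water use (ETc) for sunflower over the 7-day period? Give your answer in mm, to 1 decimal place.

25.8 mm

Tmean = (22.2 + 15.3)/2 = 18.75 °C
0.408 Ra = 0.408 × 36.8 = 15.0144 mm/d equivalent
ET₀ = 0.0023 × 15.0144 × (18.75 + 17.8) × √6.9 = 0.0023 × 15.0144 × 36.55 × 2.6268 = 3.3155 mm/d
ETc = Kc × ET₀ = 1.11 × 3.3155 = 3.6802 mm/d
Over 7 days: 3.6802 × 7 = 25.761 mm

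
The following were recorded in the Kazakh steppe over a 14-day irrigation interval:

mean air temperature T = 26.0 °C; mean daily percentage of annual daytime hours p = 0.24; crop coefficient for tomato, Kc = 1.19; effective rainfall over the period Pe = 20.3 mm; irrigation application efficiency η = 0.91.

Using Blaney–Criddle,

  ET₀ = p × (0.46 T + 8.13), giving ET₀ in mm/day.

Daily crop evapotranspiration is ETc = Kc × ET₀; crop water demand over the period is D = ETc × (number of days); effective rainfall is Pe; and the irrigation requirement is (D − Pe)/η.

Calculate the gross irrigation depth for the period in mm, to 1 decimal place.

66.0 mm

ET₀ = 0.24 × (0.46 × 26.0 + 8.13) = 0.24 × 20.090 = 4.8216 mm/d
ETc = Kc × ET₀ = 1.19 × 4.8216 = 5.7377 mm/d
Crop demand D = ETc × 14 d = 5.7377 × 14 = 80.328 mm
D − Pe = 80.328 − 20.3 = 60.028 mm
Gross irrigation = 60.028 / 0.91 = 65.965 mm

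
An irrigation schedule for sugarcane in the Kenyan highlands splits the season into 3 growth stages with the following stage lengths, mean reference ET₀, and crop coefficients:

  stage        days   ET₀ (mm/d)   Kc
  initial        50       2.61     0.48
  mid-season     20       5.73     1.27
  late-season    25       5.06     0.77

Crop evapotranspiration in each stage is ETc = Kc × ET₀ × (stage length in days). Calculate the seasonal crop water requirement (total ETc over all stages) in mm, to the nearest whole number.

initial: 0.48 × 2.61 × 50 = 62.64 mm
mid-season: 1.27 × 5.73 × 20 = 145.54 mm
late-season: 0.77 × 5.06 × 25 = 97.41 mm
Seasonal total = 305.59 mm

306 mm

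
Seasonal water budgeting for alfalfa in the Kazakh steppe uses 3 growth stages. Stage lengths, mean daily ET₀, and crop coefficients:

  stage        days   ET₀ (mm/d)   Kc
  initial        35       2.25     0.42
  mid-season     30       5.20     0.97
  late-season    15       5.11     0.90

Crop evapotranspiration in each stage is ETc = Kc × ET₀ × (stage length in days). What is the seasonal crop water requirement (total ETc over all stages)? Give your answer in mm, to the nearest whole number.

253 mm

initial: 0.42 × 2.25 × 35 = 33.08 mm
mid-season: 0.97 × 5.20 × 30 = 151.32 mm
late-season: 0.90 × 5.11 × 15 = 68.99 mm
Seasonal total = 253.39 mm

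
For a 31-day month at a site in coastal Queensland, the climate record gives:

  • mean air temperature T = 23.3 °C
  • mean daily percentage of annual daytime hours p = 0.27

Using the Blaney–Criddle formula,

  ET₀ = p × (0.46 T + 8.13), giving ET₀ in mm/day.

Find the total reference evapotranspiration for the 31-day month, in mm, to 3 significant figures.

ET₀ = 0.27 × (0.46 × 23.3 + 8.13) = 0.27 × 18.848 = 5.0890 mm/d
Monthly total = 5.0890 × 31 = 157.759 mm

158 mm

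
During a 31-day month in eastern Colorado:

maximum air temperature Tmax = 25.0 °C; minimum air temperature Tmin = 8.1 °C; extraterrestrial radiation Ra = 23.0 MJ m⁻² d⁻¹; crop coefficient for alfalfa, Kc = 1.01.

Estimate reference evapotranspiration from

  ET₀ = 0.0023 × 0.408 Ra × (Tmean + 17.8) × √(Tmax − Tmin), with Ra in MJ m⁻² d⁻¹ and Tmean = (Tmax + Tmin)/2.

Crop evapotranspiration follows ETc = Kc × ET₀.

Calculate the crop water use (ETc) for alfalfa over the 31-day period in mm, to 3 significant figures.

95.4 mm

Tmean = (25.0 + 8.1)/2 = 16.55 °C
0.408 Ra = 0.408 × 23.0 = 9.3840 mm/d equivalent
ET₀ = 0.0023 × 9.3840 × (16.55 + 17.8) × √16.9 = 0.0023 × 9.3840 × 34.35 × 4.1110 = 3.0478 mm/d
ETc = Kc × ET₀ = 1.01 × 3.0478 = 3.0783 mm/d
Over 31 days: 3.0783 × 31 = 95.427 mm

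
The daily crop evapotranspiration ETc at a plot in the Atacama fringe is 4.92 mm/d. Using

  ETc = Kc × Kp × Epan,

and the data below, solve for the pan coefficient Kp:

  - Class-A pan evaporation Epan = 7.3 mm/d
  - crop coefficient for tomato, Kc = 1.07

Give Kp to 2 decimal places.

ETc = Kc × Kp × Epan  ⇒  Kp = ETc / (Kc × Epan)
Kp = 4.92 / (1.07 × 7.3) = 4.92 / 7.811 = 0.6299

0.63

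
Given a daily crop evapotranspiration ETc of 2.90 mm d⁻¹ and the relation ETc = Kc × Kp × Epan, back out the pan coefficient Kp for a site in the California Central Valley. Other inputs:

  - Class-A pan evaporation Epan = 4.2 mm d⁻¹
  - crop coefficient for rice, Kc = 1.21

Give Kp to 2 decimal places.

ETc = Kc × Kp × Epan  ⇒  Kp = ETc / (Kc × Epan)
Kp = 2.90 / (1.21 × 4.2) = 2.90 / 5.082 = 0.5706

0.57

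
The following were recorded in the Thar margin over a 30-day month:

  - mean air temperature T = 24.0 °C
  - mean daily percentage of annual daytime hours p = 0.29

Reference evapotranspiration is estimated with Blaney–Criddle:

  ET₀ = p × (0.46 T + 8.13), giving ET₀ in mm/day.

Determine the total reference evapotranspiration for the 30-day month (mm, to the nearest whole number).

ET₀ = 0.29 × (0.46 × 24.0 + 8.13) = 0.29 × 19.170 = 5.5593 mm/d
Monthly total = 5.5593 × 30 = 166.779 mm

167 mm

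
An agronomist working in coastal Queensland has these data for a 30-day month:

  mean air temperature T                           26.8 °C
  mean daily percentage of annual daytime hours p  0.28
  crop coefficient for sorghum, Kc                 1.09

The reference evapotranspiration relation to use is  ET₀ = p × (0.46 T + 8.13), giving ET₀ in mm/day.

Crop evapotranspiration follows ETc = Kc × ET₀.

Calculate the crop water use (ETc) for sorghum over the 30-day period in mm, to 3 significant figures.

187 mm

ET₀ = 0.28 × (0.46 × 26.8 + 8.13) = 0.28 × 20.458 = 5.7282 mm/d
ETc = Kc × ET₀ = 1.09 × 5.7282 = 6.2437 mm/d
Over 30 days: 6.2437 × 30 = 187.311 mm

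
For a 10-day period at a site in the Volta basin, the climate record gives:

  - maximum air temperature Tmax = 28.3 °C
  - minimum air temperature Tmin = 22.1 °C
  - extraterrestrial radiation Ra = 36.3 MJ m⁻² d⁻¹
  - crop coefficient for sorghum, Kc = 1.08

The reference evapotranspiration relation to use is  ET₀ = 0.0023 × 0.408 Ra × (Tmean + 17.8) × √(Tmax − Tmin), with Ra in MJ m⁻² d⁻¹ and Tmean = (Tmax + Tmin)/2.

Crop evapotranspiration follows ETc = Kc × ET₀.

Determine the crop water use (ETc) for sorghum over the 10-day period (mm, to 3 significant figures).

Tmean = (28.3 + 22.1)/2 = 25.20 °C
0.408 Ra = 0.408 × 36.3 = 14.8104 mm/d equivalent
ET₀ = 0.0023 × 14.8104 × (25.20 + 17.8) × √6.2 = 0.0023 × 14.8104 × 43.00 × 2.4900 = 3.6472 mm/d
ETc = Kc × ET₀ = 1.08 × 3.6472 = 3.9390 mm/d
Over 10 days: 3.9390 × 10 = 39.390 mm

39.4 mm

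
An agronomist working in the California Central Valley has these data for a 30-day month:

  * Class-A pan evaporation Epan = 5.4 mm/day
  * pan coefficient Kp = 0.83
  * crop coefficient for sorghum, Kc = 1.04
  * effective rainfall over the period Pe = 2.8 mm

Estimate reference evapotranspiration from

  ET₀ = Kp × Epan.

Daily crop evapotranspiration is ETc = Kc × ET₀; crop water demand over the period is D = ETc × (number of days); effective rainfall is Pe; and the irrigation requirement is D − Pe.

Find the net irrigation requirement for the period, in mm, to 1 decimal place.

137.0 mm

ET₀ = 0.83 × 5.4 = 4.4820 mm/d
ETc = Kc × ET₀ = 1.04 × 4.4820 = 4.6613 mm/d
Crop demand D = ETc × 30 d = 4.6613 × 30 = 139.839 mm
D − Pe = 139.839 − 2.8 = 137.039 mm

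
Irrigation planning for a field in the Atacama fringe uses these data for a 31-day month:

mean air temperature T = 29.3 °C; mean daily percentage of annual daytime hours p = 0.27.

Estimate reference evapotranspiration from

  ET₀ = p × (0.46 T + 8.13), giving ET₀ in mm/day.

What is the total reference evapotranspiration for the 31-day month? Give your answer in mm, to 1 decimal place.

ET₀ = 0.27 × (0.46 × 29.3 + 8.13) = 0.27 × 21.608 = 5.8342 mm/d
Monthly total = 5.8342 × 31 = 180.860 mm

180.9 mm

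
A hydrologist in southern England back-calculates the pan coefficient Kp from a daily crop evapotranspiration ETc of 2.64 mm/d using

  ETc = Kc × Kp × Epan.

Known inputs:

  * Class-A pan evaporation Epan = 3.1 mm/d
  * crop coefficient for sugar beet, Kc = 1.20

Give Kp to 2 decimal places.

ETc = Kc × Kp × Epan  ⇒  Kp = ETc / (Kc × Epan)
Kp = 2.64 / (1.20 × 3.1) = 2.64 / 3.720 = 0.7097

0.71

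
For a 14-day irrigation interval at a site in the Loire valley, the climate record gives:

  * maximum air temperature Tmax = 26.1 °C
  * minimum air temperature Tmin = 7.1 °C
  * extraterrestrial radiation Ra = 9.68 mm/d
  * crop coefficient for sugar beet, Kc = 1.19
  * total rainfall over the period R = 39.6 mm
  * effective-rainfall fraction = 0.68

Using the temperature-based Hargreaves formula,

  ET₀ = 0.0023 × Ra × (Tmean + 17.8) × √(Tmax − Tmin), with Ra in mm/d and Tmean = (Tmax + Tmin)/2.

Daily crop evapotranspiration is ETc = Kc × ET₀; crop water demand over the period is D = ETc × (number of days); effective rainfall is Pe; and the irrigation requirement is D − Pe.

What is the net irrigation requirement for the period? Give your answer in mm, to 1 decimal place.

Tmean = (26.1 + 7.1)/2 = 16.60 °C
ET₀ = 0.0023 × 9.68 × (16.60 + 17.8) × √19.0 = 0.0023 × 9.68 × 34.40 × 4.3589 = 3.3384 mm/d
ETc = Kc × ET₀ = 1.19 × 3.3384 = 3.9727 mm/d
Crop demand D = ETc × 14 d = 3.9727 × 14 = 55.618 mm
Pe = 0.68 × 39.6 = 26.928 mm
D − Pe = 55.618 − 26.928 = 28.690 mm

28.7 mm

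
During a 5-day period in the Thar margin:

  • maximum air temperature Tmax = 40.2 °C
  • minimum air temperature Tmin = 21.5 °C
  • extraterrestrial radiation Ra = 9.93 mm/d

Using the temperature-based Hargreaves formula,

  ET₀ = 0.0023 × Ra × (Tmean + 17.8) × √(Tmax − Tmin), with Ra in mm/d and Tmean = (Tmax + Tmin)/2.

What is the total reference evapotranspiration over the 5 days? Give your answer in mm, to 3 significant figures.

24.0 mm

Tmean = (40.2 + 21.5)/2 = 30.85 °C
ET₀ = 0.0023 × 9.93 × (30.85 + 17.8) × √18.7 = 0.0023 × 9.93 × 48.65 × 4.3243 = 4.8048 mm/d
Over 5 days: 4.8048 × 5 = 24.024 mm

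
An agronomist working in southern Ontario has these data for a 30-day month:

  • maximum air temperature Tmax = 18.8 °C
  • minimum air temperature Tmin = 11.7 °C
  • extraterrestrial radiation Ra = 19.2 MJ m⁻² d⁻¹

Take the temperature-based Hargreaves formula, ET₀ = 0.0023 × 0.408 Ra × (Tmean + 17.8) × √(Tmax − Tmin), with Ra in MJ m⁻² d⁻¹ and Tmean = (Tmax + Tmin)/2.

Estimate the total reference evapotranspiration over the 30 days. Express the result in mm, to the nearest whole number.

48 mm

Tmean = (18.8 + 11.7)/2 = 15.25 °C
0.408 Ra = 0.408 × 19.2 = 7.8336 mm/d equivalent
ET₀ = 0.0023 × 7.8336 × (15.25 + 17.8) × √7.1 = 0.0023 × 7.8336 × 33.05 × 2.6646 = 1.5867 mm/d
Over 30 days: 1.5867 × 30 = 47.601 mm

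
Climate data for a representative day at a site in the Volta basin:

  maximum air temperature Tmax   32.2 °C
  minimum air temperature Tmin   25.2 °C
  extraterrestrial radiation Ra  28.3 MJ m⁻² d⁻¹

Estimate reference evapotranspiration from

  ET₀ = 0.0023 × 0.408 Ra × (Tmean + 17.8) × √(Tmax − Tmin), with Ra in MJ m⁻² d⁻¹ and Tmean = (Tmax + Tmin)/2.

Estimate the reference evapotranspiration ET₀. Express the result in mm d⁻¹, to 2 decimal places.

Tmean = (32.2 + 25.2)/2 = 28.70 °C
0.408 Ra = 0.408 × 28.3 = 11.5464 mm/d equivalent
ET₀ = 0.0023 × 11.5464 × (28.70 + 17.8) × √7.0 = 0.0023 × 11.5464 × 46.50 × 2.6458 = 3.2673 mm/d

3.27 mm d⁻¹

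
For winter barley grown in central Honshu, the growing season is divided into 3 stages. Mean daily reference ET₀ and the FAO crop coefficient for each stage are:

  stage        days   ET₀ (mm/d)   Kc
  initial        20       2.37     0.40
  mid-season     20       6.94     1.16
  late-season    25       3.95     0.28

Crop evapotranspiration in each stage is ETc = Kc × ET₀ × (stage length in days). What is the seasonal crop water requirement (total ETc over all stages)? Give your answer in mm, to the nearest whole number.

208 mm

initial: 0.40 × 2.37 × 20 = 18.96 mm
mid-season: 1.16 × 6.94 × 20 = 161.01 mm
late-season: 0.28 × 3.95 × 25 = 27.65 mm
Seasonal total = 207.62 mm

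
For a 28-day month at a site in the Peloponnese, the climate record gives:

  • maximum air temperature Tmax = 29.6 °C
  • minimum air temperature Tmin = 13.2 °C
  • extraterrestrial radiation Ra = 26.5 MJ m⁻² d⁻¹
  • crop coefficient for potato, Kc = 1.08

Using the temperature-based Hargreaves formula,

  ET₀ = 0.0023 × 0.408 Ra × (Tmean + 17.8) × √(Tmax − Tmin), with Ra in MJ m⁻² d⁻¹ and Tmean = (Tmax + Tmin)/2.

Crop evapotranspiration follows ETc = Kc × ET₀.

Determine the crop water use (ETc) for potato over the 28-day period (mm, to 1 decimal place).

Tmean = (29.6 + 13.2)/2 = 21.40 °C
0.408 Ra = 0.408 × 26.5 = 10.8120 mm/d equivalent
ET₀ = 0.0023 × 10.8120 × (21.40 + 17.8) × √16.4 = 0.0023 × 10.8120 × 39.20 × 4.0497 = 3.9477 mm/d
ETc = Kc × ET₀ = 1.08 × 3.9477 = 4.2635 mm/d
Over 28 days: 4.2635 × 28 = 119.378 mm

119.4 mm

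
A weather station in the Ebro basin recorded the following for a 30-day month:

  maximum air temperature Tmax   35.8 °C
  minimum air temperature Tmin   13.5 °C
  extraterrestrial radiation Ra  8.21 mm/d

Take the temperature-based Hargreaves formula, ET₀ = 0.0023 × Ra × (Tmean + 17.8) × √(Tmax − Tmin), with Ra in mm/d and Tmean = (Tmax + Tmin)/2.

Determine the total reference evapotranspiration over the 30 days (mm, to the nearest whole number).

Tmean = (35.8 + 13.5)/2 = 24.65 °C
ET₀ = 0.0023 × 8.21 × (24.65 + 17.8) × √22.3 = 0.0023 × 8.21 × 42.45 × 4.7223 = 3.7853 mm/d
Over 30 days: 3.7853 × 30 = 113.559 mm

114 mm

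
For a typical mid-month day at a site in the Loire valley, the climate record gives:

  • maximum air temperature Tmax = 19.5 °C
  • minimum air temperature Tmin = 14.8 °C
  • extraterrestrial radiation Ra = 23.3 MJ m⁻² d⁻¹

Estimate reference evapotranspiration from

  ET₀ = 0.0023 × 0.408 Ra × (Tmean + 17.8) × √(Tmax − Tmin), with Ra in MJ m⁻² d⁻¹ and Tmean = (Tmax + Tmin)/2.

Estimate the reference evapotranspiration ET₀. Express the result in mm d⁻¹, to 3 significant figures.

1.66 mm d⁻¹

Tmean = (19.5 + 14.8)/2 = 17.15 °C
0.408 Ra = 0.408 × 23.3 = 9.5064 mm/d equivalent
ET₀ = 0.0023 × 9.5064 × (17.15 + 17.8) × √4.7 = 0.0023 × 9.5064 × 34.95 × 2.1679 = 1.6566 mm/d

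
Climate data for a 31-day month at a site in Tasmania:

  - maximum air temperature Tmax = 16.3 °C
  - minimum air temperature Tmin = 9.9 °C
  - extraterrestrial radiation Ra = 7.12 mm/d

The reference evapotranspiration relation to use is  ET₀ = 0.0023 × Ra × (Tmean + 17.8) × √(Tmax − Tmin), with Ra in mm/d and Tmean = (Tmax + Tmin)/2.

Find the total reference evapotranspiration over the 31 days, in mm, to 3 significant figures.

39.7 mm

Tmean = (16.3 + 9.9)/2 = 13.10 °C
ET₀ = 0.0023 × 7.12 × (13.10 + 17.8) × √6.4 = 0.0023 × 7.12 × 30.90 × 2.5298 = 1.2801 mm/d
Over 31 days: 1.2801 × 31 = 39.683 mm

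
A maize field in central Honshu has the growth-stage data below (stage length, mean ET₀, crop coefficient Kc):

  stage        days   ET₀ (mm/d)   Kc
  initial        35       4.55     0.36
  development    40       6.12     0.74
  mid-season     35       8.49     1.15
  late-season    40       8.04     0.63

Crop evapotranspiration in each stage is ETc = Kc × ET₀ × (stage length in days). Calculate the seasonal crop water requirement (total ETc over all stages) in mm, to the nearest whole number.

783 mm

initial: 0.36 × 4.55 × 35 = 57.33 mm
development: 0.74 × 6.12 × 40 = 181.15 mm
mid-season: 1.15 × 8.49 × 35 = 341.72 mm
late-season: 0.63 × 8.04 × 40 = 202.61 mm
Seasonal total = 782.81 mm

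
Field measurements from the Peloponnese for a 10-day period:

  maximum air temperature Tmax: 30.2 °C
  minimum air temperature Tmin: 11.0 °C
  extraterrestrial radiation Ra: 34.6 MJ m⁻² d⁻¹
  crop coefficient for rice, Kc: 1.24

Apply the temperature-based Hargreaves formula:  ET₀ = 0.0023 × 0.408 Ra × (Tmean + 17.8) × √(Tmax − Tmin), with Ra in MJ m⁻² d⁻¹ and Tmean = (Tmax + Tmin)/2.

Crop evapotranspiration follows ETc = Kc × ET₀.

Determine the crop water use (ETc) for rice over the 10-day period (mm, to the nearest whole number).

Tmean = (30.2 + 11.0)/2 = 20.60 °C
0.408 Ra = 0.408 × 34.6 = 14.1168 mm/d equivalent
ET₀ = 0.0023 × 14.1168 × (20.60 + 17.8) × √19.2 = 0.0023 × 14.1168 × 38.40 × 4.3818 = 5.4632 mm/d
ETc = Kc × ET₀ = 1.24 × 5.4632 = 6.7744 mm/d
Over 10 days: 6.7744 × 10 = 67.744 mm

68 mm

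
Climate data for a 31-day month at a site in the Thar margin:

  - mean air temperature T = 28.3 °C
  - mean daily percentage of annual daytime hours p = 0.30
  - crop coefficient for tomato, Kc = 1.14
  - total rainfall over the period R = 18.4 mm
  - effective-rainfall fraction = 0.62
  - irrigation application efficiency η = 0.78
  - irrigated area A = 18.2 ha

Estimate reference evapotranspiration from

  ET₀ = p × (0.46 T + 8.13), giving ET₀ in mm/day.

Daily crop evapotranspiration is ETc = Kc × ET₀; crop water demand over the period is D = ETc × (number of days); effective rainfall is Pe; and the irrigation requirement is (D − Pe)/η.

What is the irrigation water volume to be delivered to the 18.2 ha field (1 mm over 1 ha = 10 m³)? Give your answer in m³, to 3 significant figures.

ET₀ = 0.30 × (0.46 × 28.3 + 8.13) = 0.30 × 21.148 = 6.3444 mm/d
ETc = Kc × ET₀ = 1.14 × 6.3444 = 7.2326 mm/d
Crop demand D = ETc × 31 d = 7.2326 × 31 = 224.211 mm
Pe = 0.62 × 18.4 = 11.408 mm
D − Pe = 224.211 − 11.408 = 212.803 mm
Gross irrigation = 212.803 / 0.78 = 272.824 mm
Volume = 272.824 mm × 18.2 ha × 10 = 49654.0 m³

49700 m³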